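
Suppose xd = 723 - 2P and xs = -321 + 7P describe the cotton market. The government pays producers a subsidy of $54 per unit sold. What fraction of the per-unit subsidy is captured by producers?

Pre-subsidy: 723 - 2P = -321 + 7P gives P* = 116, x* = 491.
With the subsidy, sellers receive Ps = Pb + 54 for each unit, where Pb is the price buyers pay.
Supply in terms of Pb becomes xs = -321 + 7(Pb + 54) = 57 + 7Pb. Setting this equal to demand: 723 - 2Pb = 57 + 7Pb, so Pb = 74.
Sellers receive Ps = 74 + 54 = 128; x' = 723 − 2·74 = 575.
Buyers' price falls by P* − Pb = 116 − 74 = 42; sellers' price rises by Ps − P* = 128 − 116 = 12.
So producers capture 12/54 = 2/9 of each unit of subsidy.

Producer share = 2/9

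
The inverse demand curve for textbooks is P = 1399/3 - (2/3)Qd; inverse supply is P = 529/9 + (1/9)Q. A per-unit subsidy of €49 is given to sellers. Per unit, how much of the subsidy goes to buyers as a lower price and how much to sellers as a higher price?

Buyers gain €42 per unit; sellers gain €7 per unit

Pre-subsidy: 1399/3 - (2/3)Q = 529/9 + (1/9)Q gives Q* = 524 and P* = 117.
With the subsidy, sellers receive Ps = Pb + 49 for each unit, where Pb is the price buyers pay.
On the curves, Pb = 1399/3 - (2/3)Q and Ps = 529/9 + (1/9)Q; the wedge Ps − Pb = 49 gives 529/9 + (1/9)Q − (1399/3 - (2/3)Q) = 49, so Q' = 587.
Then Pb = 1399/3 − (2/3)·587 = 75 and Ps = 529/9 + (1/9)·587 = 124.
Buyers' price falls by P* − Pb = 117 − 75 = 42; sellers' price rises by Ps − P* = 124 − 117 = 7.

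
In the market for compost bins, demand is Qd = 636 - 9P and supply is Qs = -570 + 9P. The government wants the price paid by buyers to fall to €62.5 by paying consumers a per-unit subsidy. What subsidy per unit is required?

Required subsidy s = €9 per unit

At a buyer price of 62.5, quantity demanded is 636 − 9·62.5 = 73.5.
Sellers supply 73.5 only when they receive Ps with -570 + 9·Ps = 73.5, i.e. Ps = 71.5.
s = Ps − Pb = 71.5 − 62.5 = 9.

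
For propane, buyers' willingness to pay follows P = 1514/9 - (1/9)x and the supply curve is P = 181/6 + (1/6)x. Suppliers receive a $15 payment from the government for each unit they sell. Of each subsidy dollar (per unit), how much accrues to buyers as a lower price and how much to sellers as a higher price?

Buyers gain $6 per unit; sellers gain $9 per unit

Pre-subsidy: 1514/9 - (1/9)x = 181/6 + (1/6)x gives x* = 497 and P* = 113.
With the subsidy, sellers receive Ps = Pb + 15 for each unit, where Pb is the price buyers pay.
On the curves, Pb = 1514/9 - (1/9)x and Ps = 181/6 + (1/6)x; the wedge Ps − Pb = 15 gives 181/6 + (1/6)x − (1514/9 - (1/9)x) = 15, so x' = 551.
Then Pb = 1514/9 − (1/9)·551 = 107 and Ps = 181/6 + (1/6)·551 = 122.
Buyers' price falls by P* − Pb = 113 − 107 = 6; sellers' price rises by Ps − P* = 122 − 113 = 9.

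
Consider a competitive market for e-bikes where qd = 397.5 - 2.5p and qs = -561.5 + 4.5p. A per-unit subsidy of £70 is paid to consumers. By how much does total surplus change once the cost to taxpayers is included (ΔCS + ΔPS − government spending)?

Net change in total surplus = -£3937.5

Pre-subsidy: 397.5 - 2.5p = -561.5 + 4.5p gives p* = 137, q* = 55.
With the rebate, buyers effectively pay pb = ps − 70, where ps is the price sellers receive.
Demand in terms of ps becomes qd = 397.5 − 2.5(ps − 70) = 572.5 - 2.5ps. Setting this equal to supply: 572.5 - 2.5ps = -561.5 + 4.5ps, so ps = 162.
Buyers pay pb = 162 − 70 = 92; q' = -561.5 + 4.5·162 = 167.5.
ΔCS = ½(55 + 167.5)(137 − 92) = 5006.25; ΔPS = ½(55 + 167.5)(162 − 137) = 2781.25.
Government spending = 70 × 167.5 = 11725.
Net change = 5006.25 + 2781.25 − 11725 = -3937.5. The loss equals the DWL triangle ½·70·112.5.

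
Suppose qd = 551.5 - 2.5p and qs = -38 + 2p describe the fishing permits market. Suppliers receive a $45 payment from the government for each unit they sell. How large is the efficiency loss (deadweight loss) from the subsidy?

Pre-subsidy: 551.5 - 2.5p = -38 + 2p gives p* = 131, q* = 224.
With the subsidy, sellers receive ps = pb + 45 for each unit, where pb is the price buyers pay.
Supply in terms of pb becomes qs = -38 + 2(pb + 45) = 52 + 2pb. Setting this equal to demand: 551.5 - 2.5pb = 52 + 2pb, so pb = 111.
Sellers receive ps = 111 + 45 = 156; q' = 551.5 − 2.5·111 = 274.
The subsidy expands output by 274 − 224 = 50 past the efficient level; on those units the gap between marginal cost and willingness to pay runs from 0 up to 45.
DWL = ½ × 45 × 50 = 1125.

Deadweight loss = $1125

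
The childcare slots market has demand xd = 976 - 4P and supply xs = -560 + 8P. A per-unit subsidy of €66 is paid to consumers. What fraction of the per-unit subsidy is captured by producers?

Producer share = 1/3

Pre-subsidy: 976 - 4P = -560 + 8P gives P* = 128, x* = 464.
With the rebate, buyers effectively pay Pb = Ps − 66, where Ps is the price sellers receive.
Demand in terms of Ps becomes xd = 976 − 4(Ps − 66) = 1240 - 4Ps. Setting this equal to supply: 1240 - 4Ps = -560 + 8Ps, so Ps = 150.
Buyers pay Pb = 150 − 66 = 84; x' = -560 + 8·150 = 640.
Buyers' price falls by P* − Pb = 128 − 84 = 44; sellers' price rises by Ps − P* = 150 − 128 = 22.
So producers capture 22/66 = 1/3 of each unit of subsidy.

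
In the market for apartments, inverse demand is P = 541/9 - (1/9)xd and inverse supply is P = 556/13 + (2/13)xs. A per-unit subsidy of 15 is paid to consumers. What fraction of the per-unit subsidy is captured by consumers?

Pre-subsidy: 541/9 - (1/9)x = 556/13 + (2/13)x gives x* = 2029/31 and P* = 1638/31.
With the rebate, buyers effectively pay Pb = Ps − 15, where Ps is the price sellers receive.
On the curves, Pb = 541/9 - (1/9)x and Ps = 556/13 + (2/13)x; the wedge Ps − Pb = 15 gives 556/13 + (2/13)x − (541/9 - (1/9)x) = 15, so x' = 3784/31.
Then Pb = 541/9 − (1/9)·(3784/31) = 1443/31 and Ps = 556/13 + (2/13)·(3784/31) = 1908/31.
Buyers' price falls by P* − Pb = 1638/31 − 1443/31 = 195/31; sellers' price rises by Ps − P* = 1908/31 − 1638/31 = 270/31.
So consumers capture (195/31)/15 = 13/31 of each unit of subsidy.

Consumer share = 13/31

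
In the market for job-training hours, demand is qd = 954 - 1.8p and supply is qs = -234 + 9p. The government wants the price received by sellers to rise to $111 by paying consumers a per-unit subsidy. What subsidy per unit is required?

Required subsidy s = $6 per unit

At a seller price of 111, quantity supplied is -234 + 9·111 = 765.
Buyers absorb 765 only when they pay pb with 954 − 1.8·pb = 765, i.e. pb = 105.
s = ps − pb = 111 − 105 = 6.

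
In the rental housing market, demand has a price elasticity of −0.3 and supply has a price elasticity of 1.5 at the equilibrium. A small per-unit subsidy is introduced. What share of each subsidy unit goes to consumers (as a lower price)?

For a small subsidy around the equilibrium, the benefit split depends on the relative slopes, which at a point are proportional to the elasticities.
Buyer share = εs/(εs + |εd|) = 1.5/(1.5 + 0.3) = 5/6; seller share = |εd|/(εs + |εd|) = 1/6.

Consumer share = 5/6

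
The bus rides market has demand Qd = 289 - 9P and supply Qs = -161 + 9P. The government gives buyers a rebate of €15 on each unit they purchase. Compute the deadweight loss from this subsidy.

Pre-subsidy: 289 - 9P = -161 + 9P gives P* = 25, Q* = 64.
With the rebate, buyers effectively pay Pb = Ps − 15, where Ps is the price sellers receive.
Demand in terms of Ps becomes Qd = 289 − 9(Ps − 15) = 424 - 9Ps. Setting this equal to supply: 424 - 9Ps = -161 + 9Ps, so Ps = 32.5.
Buyers pay Pb = 32.5 − 15 = 17.5; Q' = -161 + 9·32.5 = 131.5.
The subsidy expands output by 131.5 − 64 = 67.5 past the efficient level; on those units the gap between marginal cost and willingness to pay runs from 0 up to 15.
DWL = ½ × 15 × 67.5 = 506.25.

Deadweight loss = €506.25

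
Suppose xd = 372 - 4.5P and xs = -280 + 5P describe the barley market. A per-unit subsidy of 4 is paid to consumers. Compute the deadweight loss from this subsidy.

Pre-subsidy: 372 - 4.5P = -280 + 5P gives P* = 1304/19, x* = 1200/19.
With the rebate, buyers effectively pay Pb = Ps − 4, where Ps is the price sellers receive.
Demand in terms of Ps becomes xd = 372 − 4.5(Ps − 4) = 390 - 4.5Ps. Setting this equal to supply: 390 - 4.5Ps = -280 + 5Ps, so Ps = 1340/19.
Buyers pay Pb = 1340/19 − 4 = 1264/19; x' = -280 + 5·(1340/19) = 1380/19.
The subsidy expands output by 1380/19 − 1200/19 = 180/19 past the efficient level; on those units the gap between marginal cost and willingness to pay runs from 0 up to 4.
DWL = ½ × 4 × 180/19 = 360/19.

Deadweight loss = 360/19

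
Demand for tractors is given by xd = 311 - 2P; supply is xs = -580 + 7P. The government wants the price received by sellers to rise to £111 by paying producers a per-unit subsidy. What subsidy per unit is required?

At a seller price of 111, quantity supplied is -580 + 7·111 = 197.
Buyers absorb 197 only when they pay Pb with 311 − 2·Pb = 197, i.e. Pb = 57.
s = Ps − Pb = 111 − 57 = 54.

Required subsidy s = £54 per unit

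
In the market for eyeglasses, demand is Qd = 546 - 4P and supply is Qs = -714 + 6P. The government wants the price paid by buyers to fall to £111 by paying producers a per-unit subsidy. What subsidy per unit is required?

At a buyer price of 111, quantity demanded is 546 − 4·111 = 102.
Sellers supply 102 only when they receive Ps with -714 + 6·Ps = 102, i.e. Ps = 136.
s = Ps − Pb = 136 − 111 = 25.

Required subsidy s = £25 per unit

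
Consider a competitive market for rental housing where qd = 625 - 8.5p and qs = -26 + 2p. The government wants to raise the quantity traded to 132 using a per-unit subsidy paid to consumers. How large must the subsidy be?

Required subsidy s = 21 per unit

At q = 132, invert demand for the buyer price: pb = (625 − 132)/8.5 = 58; invert supply for the seller price: ps = (132 − (-26))/2 = 79.
The subsidy must fill the gap: s = ps − pb = 79 − 58 = 21.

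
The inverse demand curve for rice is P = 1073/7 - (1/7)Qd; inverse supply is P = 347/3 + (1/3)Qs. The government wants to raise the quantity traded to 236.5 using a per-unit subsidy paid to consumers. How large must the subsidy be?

Required subsidy s = 75 per unit

At Q = 236.5, from the demand curve buyers pay Pb = 1073/7 − (1/7)·236.5 = 119.5; from the supply curve sellers need Ps = 347/3 + (1/3)·236.5 = 194.5.
The subsidy must fill the gap: s = Ps − Pb = 194.5 − 119.5 = 75.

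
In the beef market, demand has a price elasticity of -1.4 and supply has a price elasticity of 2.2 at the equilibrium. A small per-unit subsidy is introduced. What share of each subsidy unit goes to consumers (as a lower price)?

For a small subsidy around the equilibrium, the benefit split depends on the relative slopes, which at a point are proportional to the elasticities.
Buyer share = εs/(εs + |εd|) = 2.2/(2.2 + 1.4) = 11/18; seller share = |εd|/(εs + |εd|) = 7/18.

Consumer share = 11/18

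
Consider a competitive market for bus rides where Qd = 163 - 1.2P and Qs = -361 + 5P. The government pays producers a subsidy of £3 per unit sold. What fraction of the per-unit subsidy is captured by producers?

Pre-subsidy: 163 - 1.2P = -361 + 5P gives P* = 2620/31, Q* = 1909/31.
With the subsidy, sellers receive Ps = Pb + 3 for each unit, where Pb is the price buyers pay.
Supply in terms of Pb becomes Qs = -361 + 5(Pb + 3) = -346 + 5Pb. Setting this equal to demand: 163 - 1.2Pb = -346 + 5Pb, so Pb = 2545/31.
Sellers receive Ps = 2545/31 + 3 = 2638/31; Q' = 163 − 1.2·(2545/31) = 1999/31.
Buyers' price falls by P* − Pb = 2620/31 − 2545/31 = 75/31; sellers' price rises by Ps − P* = 2638/31 − 2620/31 = 18/31.
So producers capture (18/31)/3 = 6/31 of each unit of subsidy.

Producer share = 6/31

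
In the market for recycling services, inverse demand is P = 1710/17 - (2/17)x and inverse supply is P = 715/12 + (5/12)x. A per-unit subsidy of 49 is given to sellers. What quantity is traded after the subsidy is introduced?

Pre-subsidy: 1710/17 - (2/17)x = 715/12 + (5/12)x gives x* = 8365/109 and P* = 9980/109.
With the subsidy, sellers receive Ps = Pb + 49 for each unit, where Pb is the price buyers pay.
On the curves, Pb = 1710/17 - (2/17)x and Ps = 715/12 + (5/12)x; the wedge Ps − Pb = 49 gives 715/12 + (5/12)x − (1710/17 - (2/17)x) = 49, so x' = 18361/109.
Then Pb = 1710/17 − (2/17)·(18361/109) = 8804/109 and Ps = 715/12 + (5/12)·(18361/109) = 14145/109.

x' = 18361/109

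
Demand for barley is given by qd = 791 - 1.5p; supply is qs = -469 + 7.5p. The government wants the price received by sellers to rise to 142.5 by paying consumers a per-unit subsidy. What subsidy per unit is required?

At a seller price of 142.5, quantity supplied is -469 + 7.5·142.5 = 599.75.
Buyers absorb 599.75 only when they pay pb with 791 − 1.5·pb = 599.75, i.e. pb = 127.5.
s = ps − pb = 142.5 − 127.5 = 15.

Required subsidy s = 15 per unit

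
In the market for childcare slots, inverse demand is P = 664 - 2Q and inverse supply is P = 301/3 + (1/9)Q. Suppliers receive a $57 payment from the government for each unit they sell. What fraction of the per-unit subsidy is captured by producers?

Pre-subsidy: 664 - 2Q = 301/3 + (1/9)Q gives Q* = 267 and P* = 130.
With the subsidy, sellers receive Ps = Pb + 57 for each unit, where Pb is the price buyers pay.
On the curves, Pb = 664 - 2Q and Ps = 301/3 + (1/9)Q; the wedge Ps − Pb = 57 gives 301/3 + (1/9)Q − (664 - 2Q) = 57, so Q' = 294.
Then Pb = 664 − 2·294 = 76 and Ps = 301/3 + (1/9)·294 = 133.
Buyers' price falls by P* − Pb = 130 − 76 = 54; sellers' price rises by Ps − P* = 133 − 130 = 3.
So producers capture 3/57 = 1/19 of each unit of subsidy.

Producer share = 1/19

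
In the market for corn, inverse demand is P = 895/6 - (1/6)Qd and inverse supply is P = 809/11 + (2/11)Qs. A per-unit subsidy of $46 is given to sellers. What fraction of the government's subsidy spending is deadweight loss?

Pre-subsidy: 895/6 - (1/6)Q = 809/11 + (2/11)Q gives Q* = 217 and P* = 113.
With the subsidy, sellers receive Ps = Pb + 46 for each unit, where Pb is the price buyers pay.
On the curves, Pb = 895/6 - (1/6)Q and Ps = 809/11 + (2/11)Q; the wedge Ps − Pb = 46 gives 809/11 + (2/11)Q − (895/6 - (1/6)Q) = 46, so Q' = 349.
Then Pb = 895/6 − (1/6)·349 = 91 and Ps = 809/11 + (2/11)·349 = 137.
ΔCS = ½(217 + 349)(113 − 91) = 6226; ΔPS = ½(217 + 349)(137 − 113) = 6792.
Government spending = 46 × 349 = 16054.
DWL = ½ × 46 × (349 − 217) = 3036; fraction = 3036 / 16054 = 66/349.

DWL / government spending = 66/349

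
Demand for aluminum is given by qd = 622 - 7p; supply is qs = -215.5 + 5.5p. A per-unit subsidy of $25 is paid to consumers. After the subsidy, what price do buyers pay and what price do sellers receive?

Buyers pay $56; sellers receive $81

Pre-subsidy: 622 - 7p = -215.5 + 5.5p gives p* = 67, q* = 153.
With the rebate, buyers effectively pay pb = ps − 25, where ps is the price sellers receive.
Demand in terms of ps becomes qd = 622 − 7(ps − 25) = 797 - 7ps. Setting this equal to supply: 797 - 7ps = -215.5 + 5.5ps, so ps = 81.
Buyers pay pb = 81 − 25 = 56; q' = -215.5 + 5.5·81 = 230.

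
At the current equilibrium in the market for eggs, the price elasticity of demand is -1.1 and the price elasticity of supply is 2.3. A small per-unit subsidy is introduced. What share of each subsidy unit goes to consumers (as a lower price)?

For a small subsidy around the equilibrium, the benefit split depends on the relative slopes, which at a point are proportional to the elasticities.
Buyer share = εs/(εs + |εd|) = 2.3/(2.3 + 1.1) = 23/34; seller share = |εd|/(εs + |εd|) = 11/34.

Consumer share = 23/34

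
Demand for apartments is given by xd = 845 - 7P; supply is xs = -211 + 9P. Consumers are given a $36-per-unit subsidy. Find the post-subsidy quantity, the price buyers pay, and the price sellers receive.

Pre-subsidy: 845 - 7P = -211 + 9P gives P* = 66, x* = 383.
With the rebate, buyers effectively pay Pb = Ps − 36, where Ps is the price sellers receive.
Demand in terms of Ps becomes xd = 845 − 7(Ps − 36) = 1097 - 7Ps. Setting this equal to supply: 1097 - 7Ps = -211 + 9Ps, so Ps = 81.75.
Buyers pay Pb = 81.75 − 36 = 45.75; x' = -211 + 9·81.75 = 524.75.

x' = 524.75; buyers pay $45.75; sellers receive $81.75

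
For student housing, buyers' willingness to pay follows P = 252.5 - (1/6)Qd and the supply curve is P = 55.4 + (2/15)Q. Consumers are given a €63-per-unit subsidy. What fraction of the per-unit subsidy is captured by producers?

Pre-subsidy: 252.5 - (1/6)Q = 55.4 + (2/15)Q gives Q* = 657 and P* = 143.
With the rebate, buyers effectively pay Pb = Ps − 63, where Ps is the price sellers receive.
On the curves, Pb = 252.5 - (1/6)Q and Ps = 55.4 + (2/15)Q; the wedge Ps − Pb = 63 gives 55.4 + (2/15)Q − (252.5 - (1/6)Q) = 63, so Q' = 867.
Then Pb = 252.5 − (1/6)·867 = 108 and Ps = 55.4 + (2/15)·867 = 171.
Buyers' price falls by P* − Pb = 143 − 108 = 35; sellers' price rises by Ps − P* = 171 − 143 = 28.
So producers capture 28/63 = 4/9 of each unit of subsidy.

Producer share = 4/9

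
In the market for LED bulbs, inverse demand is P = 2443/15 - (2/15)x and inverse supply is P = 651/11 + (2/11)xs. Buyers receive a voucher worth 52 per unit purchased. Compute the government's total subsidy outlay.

Pre-subsidy: 2443/15 - (2/15)x = 651/11 + (2/11)x gives x* = 329 and P* = 119.
With the rebate, buyers effectively pay Pb = Ps − 52, where Ps is the price sellers receive.
On the curves, Pb = 2443/15 - (2/15)x and Ps = 651/11 + (2/11)x; the wedge Ps − Pb = 52 gives 651/11 + (2/11)x − (2443/15 - (2/15)x) = 52, so x' = 494.
Then Pb = 2443/15 − (2/15)·494 = 97 and Ps = 651/11 + (2/11)·494 = 149.
Government outlay = subsidy × quantity = 52 × 494 = 25688.

Government cost = 25688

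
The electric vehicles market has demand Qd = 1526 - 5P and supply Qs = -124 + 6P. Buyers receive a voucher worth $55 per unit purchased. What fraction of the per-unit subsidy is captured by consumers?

Pre-subsidy: 1526 - 5P = -124 + 6P gives P* = 150, Q* = 776.
With the rebate, buyers effectively pay Pb = Ps − 55, where Ps is the price sellers receive.
Demand in terms of Ps becomes Qd = 1526 − 5(Ps − 55) = 1801 - 5Ps. Setting this equal to supply: 1801 - 5Ps = -124 + 6Ps, so Ps = 175.
Buyers pay Pb = 175 − 55 = 120; Q' = -124 + 6·175 = 926.
Buyers' price falls by P* − Pb = 150 − 120 = 30; sellers' price rises by Ps − P* = 175 − 150 = 25.
So consumers capture 30/55 = 6/11 of each unit of subsidy.

Consumer share = 6/11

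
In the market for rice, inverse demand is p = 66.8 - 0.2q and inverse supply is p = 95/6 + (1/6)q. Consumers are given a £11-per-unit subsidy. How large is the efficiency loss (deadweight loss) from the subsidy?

Deadweight loss = £165

Pre-subsidy: 66.8 - 0.2q = 95/6 + (1/6)q gives q* = 139 and p* = 39.
With the rebate, buyers effectively pay pb = ps − 11, where ps is the price sellers receive.
On the curves, pb = 66.8 - 0.2q and ps = 95/6 + (1/6)q; the wedge ps − pb = 11 gives 95/6 + (1/6)q − (66.8 - 0.2q) = 11, so q' = 169.
Then pb = 66.8 − 0.2·169 = 33 and ps = 95/6 + (1/6)·169 = 44.
The subsidy expands output by 169 − 139 = 30 past the efficient level; on those units the gap between marginal cost and willingness to pay runs from 0 up to 11.
DWL = ½ × 11 × 30 = 165.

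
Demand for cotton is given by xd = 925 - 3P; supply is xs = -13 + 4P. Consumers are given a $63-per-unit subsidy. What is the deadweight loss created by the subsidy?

Pre-subsidy: 925 - 3P = -13 + 4P gives P* = 134, x* = 523.
With the rebate, buyers effectively pay Pb = Ps − 63, where Ps is the price sellers receive.
Demand in terms of Ps becomes xd = 925 − 3(Ps − 63) = 1114 - 3Ps. Setting this equal to supply: 1114 - 3Ps = -13 + 4Ps, so Ps = 161.
Buyers pay Pb = 161 − 63 = 98; x' = -13 + 4·161 = 631.
The subsidy expands output by 631 − 523 = 108 past the efficient level; on those units the gap between marginal cost and willingness to pay runs from 0 up to 63.
DWL = ½ × 63 × 108 = 3402.

Deadweight loss = $3402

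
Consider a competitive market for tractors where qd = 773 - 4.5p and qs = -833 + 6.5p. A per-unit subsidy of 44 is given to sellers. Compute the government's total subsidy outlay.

Pre-subsidy: 773 - 4.5p = -833 + 6.5p gives p* = 146, q* = 116.
With the subsidy, sellers receive ps = pb + 44 for each unit, where pb is the price buyers pay.
Supply in terms of pb becomes qs = -833 + 6.5(pb + 44) = -547 + 6.5pb. Setting this equal to demand: 773 - 4.5pb = -547 + 6.5pb, so pb = 120.
Sellers receive ps = 120 + 44 = 164; q' = 773 − 4.5·120 = 233.
Government outlay = subsidy × quantity = 44 × 233 = 10252.

Government cost = 10252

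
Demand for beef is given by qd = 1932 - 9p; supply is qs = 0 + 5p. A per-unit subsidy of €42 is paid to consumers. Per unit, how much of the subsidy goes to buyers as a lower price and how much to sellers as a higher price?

Pre-subsidy: 1932 - 9p = 0 + 5p gives p* = 138, q* = 690.
With the rebate, buyers effectively pay pb = ps − 42, where ps is the price sellers receive.
Demand in terms of ps becomes qd = 1932 − 9(ps − 42) = 2310 - 9ps. Setting this equal to supply: 2310 - 9ps = 0 + 5ps, so ps = 165.
Buyers pay pb = 165 − 42 = 123; q' = 0 + 5·165 = 825.
Buyers' price falls by p* − pb = 138 − 123 = 15; sellers' price rises by ps − p* = 165 − 138 = 27.

Buyers gain €15 per unit; sellers gain €27 per unit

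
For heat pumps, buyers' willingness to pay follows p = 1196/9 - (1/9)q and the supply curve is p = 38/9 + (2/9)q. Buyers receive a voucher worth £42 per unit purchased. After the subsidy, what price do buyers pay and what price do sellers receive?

Buyers pay £76; sellers receive £118

Pre-subsidy: 1196/9 - (1/9)q = 38/9 + (2/9)q gives q* = 386 and p* = 90.
With the rebate, buyers effectively pay pb = ps − 42, where ps is the price sellers receive.
On the curves, pb = 1196/9 - (1/9)q and ps = 38/9 + (2/9)q; the wedge ps − pb = 42 gives 38/9 + (2/9)q − (1196/9 - (1/9)q) = 42, so q' = 512.
Then pb = 1196/9 − (1/9)·512 = 76 and ps = 38/9 + (2/9)·512 = 118.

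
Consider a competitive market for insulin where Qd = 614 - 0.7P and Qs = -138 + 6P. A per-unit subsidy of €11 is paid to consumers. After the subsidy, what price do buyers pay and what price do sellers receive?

Pre-subsidy: 614 - 0.7P = -138 + 6P gives P* = 7520/67, Q* = 35874/67.
With the rebate, buyers effectively pay Pb = Ps − 11, where Ps is the price sellers receive.
Demand in terms of Ps becomes Qd = 614 − 0.7(Ps − 11) = 621.7 - 0.7Ps. Setting this equal to supply: 621.7 - 0.7Ps = -138 + 6Ps, so Ps = 7597/67.
Buyers pay Pb = 7597/67 − 11 = 6860/67; Q' = -138 + 6·(7597/67) = 36336/67.

Buyers pay 6860/67; sellers receive 7597/67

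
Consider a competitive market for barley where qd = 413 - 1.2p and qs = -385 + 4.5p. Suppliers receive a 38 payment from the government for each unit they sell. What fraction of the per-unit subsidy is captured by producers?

Producer share = 4/19

Pre-subsidy: 413 - 1.2p = -385 + 4.5p gives p* = 140, q* = 245.
With the subsidy, sellers receive ps = pb + 38 for each unit, where pb is the price buyers pay.
Supply in terms of pb becomes qs = -385 + 4.5(pb + 38) = -214 + 4.5pb. Setting this equal to demand: 413 - 1.2pb = -214 + 4.5pb, so pb = 110.
Sellers receive ps = 110 + 38 = 148; q' = 413 − 1.2·110 = 281.
Buyers' price falls by p* − pb = 140 − 110 = 30; sellers' price rises by ps − p* = 148 − 140 = 8.
So producers capture 8/38 = 4/19 of each unit of subsidy.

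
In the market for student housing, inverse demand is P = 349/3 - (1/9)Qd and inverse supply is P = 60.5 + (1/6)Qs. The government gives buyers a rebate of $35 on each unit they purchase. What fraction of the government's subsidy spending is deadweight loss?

Pre-subsidy: 349/3 - (1/9)Q = 60.5 + (1/6)Q gives Q* = 201 and P* = 94.
With the rebate, buyers effectively pay Pb = Ps − 35, where Ps is the price sellers receive.
On the curves, Pb = 349/3 - (1/9)Q and Ps = 60.5 + (1/6)Q; the wedge Ps − Pb = 35 gives 60.5 + (1/6)Q − (349/3 - (1/9)Q) = 35, so Q' = 327.
Then Pb = 349/3 − (1/9)·327 = 80 and Ps = 60.5 + (1/6)·327 = 115.
ΔCS = ½(201 + 327)(94 − 80) = 3696; ΔPS = ½(201 + 327)(115 − 94) = 5544.
Government spending = 35 × 327 = 11445.
DWL = ½ × 35 × (327 − 201) = 2205; fraction = 2205 / 11445 = 21/109.

DWL / government spending = 21/109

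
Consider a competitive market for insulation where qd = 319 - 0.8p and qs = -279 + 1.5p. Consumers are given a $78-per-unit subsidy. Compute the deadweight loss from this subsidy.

Deadweight loss = 36504/23

Pre-subsidy: 319 - 0.8p = -279 + 1.5p gives p* = 260, q* = 111.
With the rebate, buyers effectively pay pb = ps − 78, where ps is the price sellers receive.
Demand in terms of ps becomes qd = 319 − 0.8(ps − 78) = 381.4 - 0.8ps. Setting this equal to supply: 381.4 - 0.8ps = -279 + 1.5ps, so ps = 6604/23.
Buyers pay pb = 6604/23 − 78 = 4810/23; q' = -279 + 1.5·(6604/23) = 3489/23.
The subsidy expands output by 3489/23 − 111 = 936/23 past the efficient level; on those units the gap between marginal cost and willingness to pay runs from 0 up to 78.
DWL = ½ × 78 × 936/23 = 36504/23.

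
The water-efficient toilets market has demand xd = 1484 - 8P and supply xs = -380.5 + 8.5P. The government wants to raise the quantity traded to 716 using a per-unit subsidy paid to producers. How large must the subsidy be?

At x = 716, invert demand for the buyer price: Pb = (1484 − 716)/8 = 96; invert supply for the seller price: Ps = (716 − (-380.5))/8.5 = 129.
The subsidy must fill the gap: s = Ps − Pb = 129 − 96 = 33.

Required subsidy s = 33 per unit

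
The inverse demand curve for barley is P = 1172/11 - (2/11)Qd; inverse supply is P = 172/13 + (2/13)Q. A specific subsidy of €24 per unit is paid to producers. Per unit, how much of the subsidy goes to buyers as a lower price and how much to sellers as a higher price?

Buyers gain €13 per unit; sellers gain €11 per unit

Pre-subsidy: 1172/11 - (2/11)Q = 172/13 + (2/13)Q gives Q* = 278 and P* = 56.
With the subsidy, sellers receive Ps = Pb + 24 for each unit, where Pb is the price buyers pay.
On the curves, Pb = 1172/11 - (2/11)Q and Ps = 172/13 + (2/13)Q; the wedge Ps − Pb = 24 gives 172/13 + (2/13)Q − (1172/11 - (2/11)Q) = 24, so Q' = 349.5.
Then Pb = 1172/11 − (2/11)·349.5 = 43 and Ps = 172/13 + (2/13)·349.5 = 67.
Buyers' price falls by P* − Pb = 56 − 43 = 13; sellers' price rises by Ps − P* = 67 − 56 = 11.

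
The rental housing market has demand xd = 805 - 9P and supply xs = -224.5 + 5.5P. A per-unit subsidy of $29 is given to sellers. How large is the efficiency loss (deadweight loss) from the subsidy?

Pre-subsidy: 805 - 9P = -224.5 + 5.5P gives P* = 71, x* = 166.
With the subsidy, sellers receive Ps = Pb + 29 for each unit, where Pb is the price buyers pay.
Supply in terms of Pb becomes xs = -224.5 + 5.5(Pb + 29) = -65 + 5.5Pb. Setting this equal to demand: 805 - 9Pb = -65 + 5.5Pb, so Pb = 60.
Sellers receive Ps = 60 + 29 = 89; x' = 805 − 9·60 = 265.
The subsidy expands output by 265 − 166 = 99 past the efficient level; on those units the gap between marginal cost and willingness to pay runs from 0 up to 29.
DWL = ½ × 29 × 99 = 1435.5.

Deadweight loss = $1435.5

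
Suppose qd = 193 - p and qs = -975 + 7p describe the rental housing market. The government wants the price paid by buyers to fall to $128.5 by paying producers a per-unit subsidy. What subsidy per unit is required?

At a buyer price of 128.5, quantity demanded is 193 − 1·128.5 = 64.5.
Sellers supply 64.5 only when they receive ps with -975 + 7·ps = 64.5, i.e. ps = 148.5.
s = ps − pb = 148.5 − 128.5 = 20.

Required subsidy s = $20 per unit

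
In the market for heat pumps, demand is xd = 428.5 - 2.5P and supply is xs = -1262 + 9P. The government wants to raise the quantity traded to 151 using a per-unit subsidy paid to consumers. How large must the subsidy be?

Required subsidy s = 46 per unit

At x = 151, invert demand for the buyer price: Pb = (428.5 − 151)/2.5 = 111; invert supply for the seller price: Ps = (151 − (-1262))/9 = 157.
The subsidy must fill the gap: s = Ps − Pb = 157 − 111 = 46.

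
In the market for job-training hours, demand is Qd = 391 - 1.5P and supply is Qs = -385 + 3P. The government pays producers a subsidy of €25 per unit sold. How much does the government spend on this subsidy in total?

Pre-subsidy: 391 - 1.5P = -385 + 3P gives P* = 1552/9, Q* = 397/3.
With the subsidy, sellers receive Ps = Pb + 25 for each unit, where Pb is the price buyers pay.
Supply in terms of Pb becomes Qs = -385 + 3(Pb + 25) = -310 + 3Pb. Setting this equal to demand: 391 - 1.5Pb = -310 + 3Pb, so Pb = 1402/9.
Sellers receive Ps = 1402/9 + 25 = 1627/9; Q' = 391 − 1.5·(1402/9) = 472/3.
Government outlay = subsidy × quantity = 25 × 472/3 = 11800/3.

Government cost = 11800/3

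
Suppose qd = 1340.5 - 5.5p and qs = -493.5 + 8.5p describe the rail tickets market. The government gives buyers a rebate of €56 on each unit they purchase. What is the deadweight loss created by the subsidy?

Pre-subsidy: 1340.5 - 5.5p = -493.5 + 8.5p gives p* = 131, q* = 620.
With the rebate, buyers effectively pay pb = ps − 56, where ps is the price sellers receive.
Demand in terms of ps becomes qd = 1340.5 − 5.5(ps − 56) = 1648.5 - 5.5ps. Setting this equal to supply: 1648.5 - 5.5ps = -493.5 + 8.5ps, so ps = 153.
Buyers pay pb = 153 − 56 = 97; q' = -493.5 + 8.5·153 = 807.
The subsidy expands output by 807 − 620 = 187 past the efficient level; on those units the gap between marginal cost and willingness to pay runs from 0 up to 56.
DWL = ½ × 56 × 187 = 5236.

Deadweight loss = €5236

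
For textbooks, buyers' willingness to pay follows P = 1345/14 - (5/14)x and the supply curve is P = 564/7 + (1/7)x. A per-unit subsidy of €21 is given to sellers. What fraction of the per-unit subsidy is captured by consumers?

Pre-subsidy: 1345/14 - (5/14)x = 564/7 + (1/7)x gives x* = 31 and P* = 85.
With the subsidy, sellers receive Ps = Pb + 21 for each unit, where Pb is the price buyers pay.
On the curves, Pb = 1345/14 - (5/14)x and Ps = 564/7 + (1/7)x; the wedge Ps − Pb = 21 gives 564/7 + (1/7)x − (1345/14 - (5/14)x) = 21, so x' = 73.
Then Pb = 1345/14 − (5/14)·73 = 70 and Ps = 564/7 + (1/7)·73 = 91.
Buyers' price falls by P* − Pb = 85 − 70 = 15; sellers' price rises by Ps − P* = 91 − 85 = 6.
So consumers capture 15/21 = 5/7 of each unit of subsidy.

Consumer share = 5/7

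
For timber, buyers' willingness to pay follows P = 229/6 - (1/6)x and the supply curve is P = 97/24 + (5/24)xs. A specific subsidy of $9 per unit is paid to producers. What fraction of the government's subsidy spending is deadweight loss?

Pre-subsidy: 229/6 - (1/6)x = 97/24 + (5/24)x gives x* = 91 and P* = 23.
With the subsidy, sellers receive Ps = Pb + 9 for each unit, where Pb is the price buyers pay.
On the curves, Pb = 229/6 - (1/6)x and Ps = 97/24 + (5/24)x; the wedge Ps − Pb = 9 gives 97/24 + (5/24)x − (229/6 - (1/6)x) = 9, so x' = 115.
Then Pb = 229/6 − (1/6)·115 = 19 and Ps = 97/24 + (5/24)·115 = 28.
ΔCS = ½(91 + 115)(23 − 19) = 412; ΔPS = ½(91 + 115)(28 − 23) = 515.
Government spending = 9 × 115 = 1035.
DWL = ½ × 9 × (115 − 91) = 108; fraction = 108 / 1035 = 12/115.

DWL / government spending = 12/115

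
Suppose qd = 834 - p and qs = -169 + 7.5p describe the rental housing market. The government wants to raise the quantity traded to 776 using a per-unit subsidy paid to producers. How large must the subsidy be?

At q = 776, invert demand for the buyer price: pb = (834 − 776)/1 = 58; invert supply for the seller price: ps = (776 − (-169))/7.5 = 126.
The subsidy must fill the gap: s = ps − pb = 126 − 58 = 68.

Required subsidy s = 68 per unit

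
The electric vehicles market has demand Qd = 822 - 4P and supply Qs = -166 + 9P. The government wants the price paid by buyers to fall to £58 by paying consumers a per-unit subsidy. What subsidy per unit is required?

At a buyer price of 58, quantity demanded is 822 − 4·58 = 590.
Sellers supply 590 only when they receive Ps with -166 + 9·Ps = 590, i.e. Ps = 84.
s = Ps − Pb = 84 − 58 = 26.

Required subsidy s = £26 per unit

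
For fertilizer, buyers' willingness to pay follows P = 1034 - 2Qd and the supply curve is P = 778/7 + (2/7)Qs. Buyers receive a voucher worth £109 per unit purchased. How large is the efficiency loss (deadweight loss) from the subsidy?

Pre-subsidy: 1034 - 2Q = 778/7 + (2/7)Q gives Q* = 403.75 and P* = 226.5.
With the rebate, buyers effectively pay Pb = Ps − 109, where Ps is the price sellers receive.
On the curves, Pb = 1034 - 2Q and Ps = 778/7 + (2/7)Q; the wedge Ps − Pb = 109 gives 778/7 + (2/7)Q − (1034 - 2Q) = 109, so Q' = 451.4375.
Then Pb = 1034 − 2·451.4375 = 131.125 and Ps = 778/7 + (2/7)·451.4375 = 240.125.
The subsidy expands output by 451.4375 − 403.75 = 47.6875 past the efficient level; on those units the gap between marginal cost and willingness to pay runs from 0 up to 109.
DWL = ½ × 109 × 47.6875 = 2598.96875.

Deadweight loss = £2598.96875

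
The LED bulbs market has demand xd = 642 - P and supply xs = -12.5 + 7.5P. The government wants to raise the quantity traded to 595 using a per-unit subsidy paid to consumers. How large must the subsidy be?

Required subsidy s = 34 per unit

At x = 595, invert demand for the buyer price: Pb = (642 − 595)/1 = 47; invert supply for the seller price: Ps = (595 − (-12.5))/7.5 = 81.
The subsidy must fill the gap: s = Ps − Pb = 81 − 47 = 34.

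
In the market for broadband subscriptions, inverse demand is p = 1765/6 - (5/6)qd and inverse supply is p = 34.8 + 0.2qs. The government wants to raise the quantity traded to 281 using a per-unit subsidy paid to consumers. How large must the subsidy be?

At q = 281, from the demand curve buyers pay pb = 1765/6 − (5/6)·281 = 60; from the supply curve sellers need ps = 34.8 + 0.2·281 = 91.
The subsidy must fill the gap: s = ps − pb = 91 − 60 = 31.

Required subsidy s = 31 per unit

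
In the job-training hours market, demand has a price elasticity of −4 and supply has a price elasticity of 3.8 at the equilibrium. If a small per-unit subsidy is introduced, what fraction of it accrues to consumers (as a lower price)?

Consumer share = 19/39

For a small subsidy around the equilibrium, the benefit split depends on the relative slopes, which at a point are proportional to the elasticities.
Buyer share = εs/(εs + |εd|) = 3.8/(3.8 + 4) = 19/39; seller share = |εd|/(εs + |εd|) = 20/39.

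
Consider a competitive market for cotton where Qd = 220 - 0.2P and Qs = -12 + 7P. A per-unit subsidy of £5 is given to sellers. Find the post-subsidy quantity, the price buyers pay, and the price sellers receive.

Pre-subsidy: 220 - 0.2P = -12 + 7P gives P* = 290/9, Q* = 1922/9.
With the subsidy, sellers receive Ps = Pb + 5 for each unit, where Pb is the price buyers pay.
Supply in terms of Pb becomes Qs = -12 + 7(Pb + 5) = 23 + 7Pb. Setting this equal to demand: 220 - 0.2Pb = 23 + 7Pb, so Pb = 985/36.
Sellers receive Ps = 985/36 + 5 = 1165/36; Q' = 220 − 0.2·(985/36) = 7723/36.

Q' = 7723/36; buyers pay 985/36; sellers receive 1165/36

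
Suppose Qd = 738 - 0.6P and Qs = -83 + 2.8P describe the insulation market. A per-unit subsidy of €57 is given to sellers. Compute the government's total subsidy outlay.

Government cost = 3010113/85

Pre-subsidy: 738 - 0.6P = -83 + 2.8P gives P* = 4105/17, Q* = 10083/17.
With the subsidy, sellers receive Ps = Pb + 57 for each unit, where Pb is the price buyers pay.
Supply in terms of Pb becomes Qs = -83 + 2.8(Pb + 57) = 76.6 + 2.8Pb. Setting this equal to demand: 738 - 0.6Pb = 76.6 + 2.8Pb, so Pb = 3307/17.
Sellers receive Ps = 3307/17 + 57 = 4276/17; Q' = 738 − 0.6·(3307/17) = 52809/85.
Government outlay = subsidy × quantity = 57 × 52809/85 = 3010113/85.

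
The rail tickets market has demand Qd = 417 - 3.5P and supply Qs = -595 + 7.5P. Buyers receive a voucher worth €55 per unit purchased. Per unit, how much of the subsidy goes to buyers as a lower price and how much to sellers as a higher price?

Pre-subsidy: 417 - 3.5P = -595 + 7.5P gives P* = 92, Q* = 95.
With the rebate, buyers effectively pay Pb = Ps − 55, where Ps is the price sellers receive.
Demand in terms of Ps becomes Qd = 417 − 3.5(Ps − 55) = 609.5 - 3.5Ps. Setting this equal to supply: 609.5 - 3.5Ps = -595 + 7.5Ps, so Ps = 109.5.
Buyers pay Pb = 109.5 − 55 = 54.5; Q' = -595 + 7.5·109.5 = 226.25.
Buyers' price falls by P* − Pb = 92 − 54.5 = 37.5; sellers' price rises by Ps − P* = 109.5 − 92 = 17.5.

Buyers gain €37.5 per unit; sellers gain €17.5 per unit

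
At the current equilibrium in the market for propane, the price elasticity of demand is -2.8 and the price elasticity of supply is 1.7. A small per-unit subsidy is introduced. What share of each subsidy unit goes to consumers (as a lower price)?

Consumer share = 17/45

For a small subsidy around the equilibrium, the benefit split depends on the relative slopes, which at a point are proportional to the elasticities.
Buyer share = εs/(εs + |εd|) = 1.7/(1.7 + 2.8) = 17/45; seller share = |εd|/(εs + |εd|) = 28/45.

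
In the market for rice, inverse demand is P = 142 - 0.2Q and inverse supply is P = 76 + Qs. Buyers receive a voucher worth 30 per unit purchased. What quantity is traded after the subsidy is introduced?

Pre-subsidy: 142 - 0.2Q = 76 + Q gives Q* = 55 and P* = 131.
With the rebate, buyers effectively pay Pb = Ps − 30, where Ps is the price sellers receive.
On the curves, Pb = 142 - 0.2Q and Ps = 76 + Q; the wedge Ps − Pb = 30 gives 76 + Q − (142 - 0.2Q) = 30, so Q' = 80.
Then Pb = 142 − 0.2·80 = 126 and Ps = 76 + 1·80 = 156.

Q' = 80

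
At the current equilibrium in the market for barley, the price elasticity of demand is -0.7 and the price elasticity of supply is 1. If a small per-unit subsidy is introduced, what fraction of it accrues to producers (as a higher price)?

Producer share = 7/17

For a small subsidy around the equilibrium, the benefit split depends on the relative slopes, which at a point are proportional to the elasticities.
Buyer share = εs/(εs + |εd|) = 1/(1 + 0.7) = 10/17; seller share = |εd|/(εs + |εd|) = 7/17.
So producers capture 7/17 of the subsidy.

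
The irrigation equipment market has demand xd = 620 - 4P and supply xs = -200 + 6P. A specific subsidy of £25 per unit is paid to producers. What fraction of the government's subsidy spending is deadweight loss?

DWL / government spending = 15/176

Pre-subsidy: 620 - 4P = -200 + 6P gives P* = 82, x* = 292.
With the subsidy, sellers receive Ps = Pb + 25 for each unit, where Pb is the price buyers pay.
Supply in terms of Pb becomes xs = -200 + 6(Pb + 25) = -50 + 6Pb. Setting this equal to demand: 620 - 4Pb = -50 + 6Pb, so Pb = 67.
Sellers receive Ps = 67 + 25 = 92; x' = 620 − 4·67 = 352.
ΔCS = ½(292 + 352)(82 − 67) = 4830; ΔPS = ½(292 + 352)(92 − 82) = 3220.
Government spending = 25 × 352 = 8800.
DWL = ½ × 25 × (352 − 292) = 750; fraction = 750 / 8800 = 15/176.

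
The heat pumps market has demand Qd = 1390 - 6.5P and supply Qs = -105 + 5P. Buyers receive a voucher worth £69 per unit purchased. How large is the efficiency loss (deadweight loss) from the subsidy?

Pre-subsidy: 1390 - 6.5P = -105 + 5P gives P* = 130, Q* = 545.
With the rebate, buyers effectively pay Pb = Ps − 69, where Ps is the price sellers receive.
Demand in terms of Ps becomes Qd = 1390 − 6.5(Ps − 69) = 1838.5 - 6.5Ps. Setting this equal to supply: 1838.5 - 6.5Ps = -105 + 5Ps, so Ps = 169.
Buyers pay Pb = 169 − 69 = 100; Q' = -105 + 5·169 = 740.
The subsidy expands output by 740 − 545 = 195 past the efficient level; on those units the gap between marginal cost and willingness to pay runs from 0 up to 69.
DWL = ½ × 69 × 195 = 6727.5.

Deadweight loss = £6727.5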